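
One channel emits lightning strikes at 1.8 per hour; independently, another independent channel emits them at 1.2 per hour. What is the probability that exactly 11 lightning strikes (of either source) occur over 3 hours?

Independent Poisson processes superpose: combined rate λ = 1.8 + 1.2 = 3 per hour.
Over the interval, μ = 3 × 3 = 9 (3 hours).
P(N = 11) = e^(−9) · 9^11/11! ≈ 0.0970.

0.0970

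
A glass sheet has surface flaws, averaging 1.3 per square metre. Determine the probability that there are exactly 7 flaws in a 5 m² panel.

0.1462

Over the interval, μ = 1.3 × 5 = 6.5 (a 5 m² panel = 5 square metres).
P(N = 7) = e^(−μ) μ^7/7! = e^(−6.5) · 6.5^7/5040 ≈ 0.1462.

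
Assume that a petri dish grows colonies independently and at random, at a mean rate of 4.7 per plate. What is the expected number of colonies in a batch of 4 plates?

E[N] = λt = 4.7 × 4 = 18.8 (a batch of 4 plates = 4 plates).

18.8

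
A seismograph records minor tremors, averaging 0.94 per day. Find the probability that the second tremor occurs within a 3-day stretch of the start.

0.7723

Over the interval, μ = 0.94 × 3 = 2.82 (a 3-day stretch = 3 days).
The second arrival falls in the interval iff at least 2 events occur there: P(S_2 ≤ t) = P(N ≥ 2) = 1 − P(N ≤ 1) ≈ 0.7723.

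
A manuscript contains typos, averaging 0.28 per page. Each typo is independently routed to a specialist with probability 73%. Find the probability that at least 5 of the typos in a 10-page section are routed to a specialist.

Thinning: the typos that are routed to a specialist themselves form a Poisson process with rate 0.73 × 0.28 = 0.2044 per page.
Over the interval, μ = 0.2044 × 10 = 2.044 (a 10-page section = 10 pages).
P(N ≥ 5) = 1 − P(N ≤ 4) ≈ 0.0567.

0.0567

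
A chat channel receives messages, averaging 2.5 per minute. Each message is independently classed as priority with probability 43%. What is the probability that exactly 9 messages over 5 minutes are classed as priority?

0.0478

Thinning: the messages that are classed as priority themselves form a Poisson process with rate 0.43 × 2.5 = 1.075 per minute.
Over the interval, μ = 1.075 × 5 = 5.375 (5 minutes).
P(N = 9) = e^(−5.375) · 5.375^9/9! ≈ 0.0478.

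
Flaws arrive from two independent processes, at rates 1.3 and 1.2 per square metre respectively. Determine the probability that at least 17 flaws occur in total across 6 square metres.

Independent Poisson processes superpose: combined rate λ = 1.3 + 1.2 = 2.5 per square metre.
Over the interval, μ = 2.5 × 6 = 15 (6 square metres).
P(N ≥ 17) = 1 − P(N ≤ 16) ≈ 0.3359.

0.3359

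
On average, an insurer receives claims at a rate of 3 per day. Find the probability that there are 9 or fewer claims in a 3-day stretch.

Over the interval, μ = 3 × 3 = 9 (a 3-day stretch = 3 days).
P(N ≤ 9) = Σ_{j=0}^{9} e^(−μ) μ^j/j! ≈ 0.5874.

0.5874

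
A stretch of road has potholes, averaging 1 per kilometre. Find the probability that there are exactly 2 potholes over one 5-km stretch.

Over the interval, μ = 1 × 5 = 5 (a 5-km stretch = 5 kilometres).
P(N = 2) = e^(−μ) μ^2/2! = e^(−5) · 5^2/2 ≈ 0.0842.

0.0842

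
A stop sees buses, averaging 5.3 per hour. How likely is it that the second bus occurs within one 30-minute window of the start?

Over the interval, μ = 5.3 × 0.5 = 2.65 (a 30-minute window = 0.5 hours).
The second arrival falls in the interval iff at least 2 events occur there: P(S_2 ≤ t) = P(N ≥ 2) = 1 − P(N ≤ 1) ≈ 0.7421.

0.7421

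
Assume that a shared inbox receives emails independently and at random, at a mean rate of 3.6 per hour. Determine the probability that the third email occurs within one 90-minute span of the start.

0.9052

Over the interval, μ = 3.6 × 1.5 = 5.4 (a 90-minute span = 1.5 hours).
The third arrival falls in the interval iff at least 3 events occur there: P(S_3 ≤ t) = P(N ≥ 3) = 1 − P(N ≤ 2) ≈ 0.9052.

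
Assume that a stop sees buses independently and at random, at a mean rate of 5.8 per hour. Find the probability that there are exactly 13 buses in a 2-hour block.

Over the interval, μ = 5.8 × 2 = 11.6 (a 2-hour block = 2 hours).
P(N = 13) = e^(−μ) μ^13/13! = e^(−11.6) · 11.6^13/6227020800 ≈ 0.1014.

0.1014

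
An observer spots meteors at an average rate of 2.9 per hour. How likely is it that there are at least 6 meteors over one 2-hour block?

0.5217

Over the interval, μ = 2.9 × 2 = 5.8 (a 2-hour block = 2 hours).
P(N ≥ 6) = 1 − P(N ≤ 5) = 1 − Σ_{j=0}^{5} e^(−μ) μ^j/j! ≈ 0.5217.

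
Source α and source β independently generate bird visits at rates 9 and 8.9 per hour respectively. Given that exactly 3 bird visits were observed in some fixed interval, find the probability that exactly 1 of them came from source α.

0.3729

Given the total, each event is independently from source α with probability p = λ_α/(λ_α+λ_β) = 9/17.9 ≈ 0.5028.
So K ~ Binomial(3, 9/17.9): P(K = 1) = C(3,1) · (9/17.9)^1 · (8.9/17.9)^2 ≈ 0.3729.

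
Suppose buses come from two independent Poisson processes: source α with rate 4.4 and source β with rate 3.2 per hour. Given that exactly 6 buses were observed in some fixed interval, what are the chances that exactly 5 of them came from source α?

Given the total, each event is independently from source α with probability p = λ_α/(λ_α+λ_β) = 4.4/7.6 ≈ 0.5789.
So K ~ Binomial(6, 4.4/7.6): P(K = 5) = C(6,5) · (4.4/7.6)^5 · (3.2/7.6)^1 ≈ 0.1643.

0.1643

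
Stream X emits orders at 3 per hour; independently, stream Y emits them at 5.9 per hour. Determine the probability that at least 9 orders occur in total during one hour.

Independent Poisson processes superpose: combined rate λ = 3 + 5.9 = 8.9 per hour.
So μ = 8.9.
P(N ≥ 9) = 1 − P(N ≤ 8) ≈ 0.5311.

0.5311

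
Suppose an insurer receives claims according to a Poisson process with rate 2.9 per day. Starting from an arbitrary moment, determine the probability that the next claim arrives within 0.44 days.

0.7208

Inter-arrival times are exponential with rate λ = 2.9 per day.
P(T ≤ 0.44) = 1 − e^(−λt) = 1 − e^(−2.9 × 0.44) = 1 − e^(−1.276) ≈ 0.7208.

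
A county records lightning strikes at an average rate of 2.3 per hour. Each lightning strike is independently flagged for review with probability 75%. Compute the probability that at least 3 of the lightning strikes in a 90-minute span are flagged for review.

0.4784

Thinning: the lightning strikes that are flagged for review themselves form a Poisson process with rate 0.75 × 2.3 = 1.725 per hour.
Over the interval, μ = 1.725 × 1.5 = 2.5875 (a 90-minute span = 1.5 hours).
P(N ≥ 3) = 1 − P(N ≤ 2) ≈ 0.4784.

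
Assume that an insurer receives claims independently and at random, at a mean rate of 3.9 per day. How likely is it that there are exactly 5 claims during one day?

With mean μ = 3.9 per day,
P(N = 5) = e^(−μ) μ^5/5! = e^(−3.9) · 3.9^5/120 ≈ 0.1522.

0.1522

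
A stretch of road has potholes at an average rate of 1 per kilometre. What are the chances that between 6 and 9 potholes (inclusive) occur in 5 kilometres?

0.3522

Over the interval, μ = 1 × 5 = 5 (5 kilometres).
P(6 ≤ N ≤ 9) = Σ_{j=6}^{9} e^(−5) · 5^j/j! ≈ 0.3522.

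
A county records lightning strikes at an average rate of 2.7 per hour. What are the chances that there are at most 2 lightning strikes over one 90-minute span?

Over the interval, μ = 2.7 × 1.5 = 4.05 (a 90-minute span = 1.5 hours).
P(N ≤ 2) = Σ_{j=0}^{2} e^(−μ) μ^j/j! ≈ 0.2309.

0.2309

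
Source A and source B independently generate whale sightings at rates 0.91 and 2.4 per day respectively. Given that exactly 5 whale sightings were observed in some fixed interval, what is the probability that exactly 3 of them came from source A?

Given the total, each event is independently from source A with probability p = λ_A/(λ_A+λ_B) = 0.91/3.31 ≈ 0.2749.
So K ~ Binomial(5, 0.91/3.31): P(K = 3) = C(5,3) · (0.91/3.31)^3 · (2.4/3.31)^2 ≈ 0.1092.

0.1092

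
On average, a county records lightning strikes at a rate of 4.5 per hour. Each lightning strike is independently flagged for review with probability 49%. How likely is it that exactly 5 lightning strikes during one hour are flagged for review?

0.0479

Thinning: the lightning strikes that are flagged for review themselves form a Poisson process with rate 0.49 × 4.5 = 2.205 per hour.
So μ = 2.205.
P(N = 5) = e^(−2.205) · 2.205^5/5! ≈ 0.0479.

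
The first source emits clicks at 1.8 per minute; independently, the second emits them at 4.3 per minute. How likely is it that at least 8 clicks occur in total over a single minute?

Independent Poisson processes superpose: combined rate λ = 1.8 + 4.3 = 6.1 per minute.
So μ = 6.1.
P(N ≥ 8) = 1 − P(N ≤ 7) ≈ 0.2699.

0.2699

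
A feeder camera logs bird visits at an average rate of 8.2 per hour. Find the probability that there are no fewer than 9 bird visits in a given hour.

With mean μ = 8.2 per hour,
P(N ≥ 9) = 1 − P(N ≤ 8) = 1 − Σ_{j=0}^{8} e^(−μ) μ^j/j! ≈ 0.4353.

0.4353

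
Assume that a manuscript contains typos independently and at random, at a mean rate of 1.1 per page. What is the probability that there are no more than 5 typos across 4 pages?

Over the interval, μ = 1.1 × 4 = 4.4 (4 pages).
P(N ≤ 5) = Σ_{j=0}^{5} e^(−μ) μ^j/j! ≈ 0.7199.

0.7199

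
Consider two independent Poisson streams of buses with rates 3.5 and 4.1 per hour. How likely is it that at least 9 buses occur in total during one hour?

Independent Poisson processes superpose: combined rate λ = 3.5 + 4.1 = 7.6 per hour.
So μ = 7.6.
P(N ≥ 9) = 1 − P(N ≤ 8) ≈ 0.3518.

0.3518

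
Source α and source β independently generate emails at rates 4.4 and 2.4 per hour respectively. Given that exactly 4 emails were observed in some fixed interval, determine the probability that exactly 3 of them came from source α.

Given the total, each event is independently from source α with probability p = λ_α/(λ_α+λ_β) = 4.4/6.8 ≈ 0.6471.
So K ~ Binomial(4, 4.4/6.8): P(K = 3) = C(4,3) · (4.4/6.8)^3 · (2.4/6.8)^1 ≈ 0.3825.

0.3825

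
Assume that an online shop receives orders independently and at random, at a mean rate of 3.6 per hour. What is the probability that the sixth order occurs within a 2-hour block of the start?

Over the interval, μ = 3.6 × 2 = 7.2 (a 2-hour block = 2 hours).
The sixth arrival falls in the interval iff at least 6 events occur there: P(S_6 ≤ t) = P(N ≥ 6) = 1 − P(N ≤ 5) ≈ 0.7241.

0.7241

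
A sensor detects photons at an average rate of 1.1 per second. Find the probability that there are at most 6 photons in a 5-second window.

0.6860

Over the interval, μ = 1.1 × 5 = 5.5 (a 5-second window = 5 seconds).
P(N ≤ 6) = Σ_{j=0}^{6} e^(−μ) μ^j/j! ≈ 0.6860.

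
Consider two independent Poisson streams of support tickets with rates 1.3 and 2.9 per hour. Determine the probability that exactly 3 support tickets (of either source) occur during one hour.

0.1852

Independent Poisson processes superpose: combined rate λ = 1.3 + 2.9 = 4.2 per hour.
So μ = 4.2.
P(N = 3) = e^(−4.2) · 4.2^3/3! ≈ 0.1852.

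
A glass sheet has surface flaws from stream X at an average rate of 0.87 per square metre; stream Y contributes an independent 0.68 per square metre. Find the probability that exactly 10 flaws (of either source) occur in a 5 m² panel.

Independent Poisson processes superpose: combined rate λ = 0.87 + 0.68 = 1.55 per square metre.
Over the interval, μ = 1.55 × 5 = 7.75 (a 5 m² panel = 5 square metres).
P(N = 10) = e^(−7.75) · 7.75^10/10! ≈ 0.0928.

0.0928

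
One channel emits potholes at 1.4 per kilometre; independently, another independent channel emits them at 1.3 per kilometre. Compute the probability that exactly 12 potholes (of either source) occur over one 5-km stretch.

0.1049

Independent Poisson processes superpose: combined rate λ = 1.4 + 1.3 = 2.7 per kilometre.
Over the interval, μ = 2.7 × 5 = 13.5 (a 5-km stretch = 5 kilometres).
P(N = 12) = e^(−13.5) · 13.5^12/12! ≈ 0.1049.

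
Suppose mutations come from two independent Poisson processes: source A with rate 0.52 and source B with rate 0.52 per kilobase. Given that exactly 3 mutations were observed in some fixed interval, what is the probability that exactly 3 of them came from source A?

Given the total, each event is independently from source A with probability p = λ_A/(λ_A+λ_B) = 0.52/1.04 = 0.5000.
So K ~ Binomial(3, 0.52/1.04): P(K = 3) = C(3,3) · (0.52/1.04)^3 · (0.52/1.04)^0 ≈ 0.1250.

0.1250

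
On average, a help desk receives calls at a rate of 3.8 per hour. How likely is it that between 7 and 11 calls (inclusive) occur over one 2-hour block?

Over the interval, μ = 3.8 × 2 = 7.6 (a 2-hour block = 2 hours).
P(7 ≤ N ≤ 11) = Σ_{j=7}^{11} e^(−7.6) · 7.6^j/j! ≈ 0.5501.

0.5501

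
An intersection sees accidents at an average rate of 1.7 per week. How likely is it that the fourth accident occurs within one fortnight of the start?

Over the interval, μ = 1.7 × 2 = 3.4 (a fortnight = 2 weeks).
The fourth arrival falls in the interval iff at least 4 events occur there: P(S_4 ≤ t) = P(N ≥ 4) = 1 − P(N ≤ 3) ≈ 0.4416.

0.4416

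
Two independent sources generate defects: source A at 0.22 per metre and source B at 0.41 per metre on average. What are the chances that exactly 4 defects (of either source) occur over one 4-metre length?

0.1352

Independent Poisson processes superpose: combined rate λ = 0.22 + 0.41 = 0.63 per metre.
Over the interval, μ = 0.63 × 4 = 2.52 (a 4-metre length = 4 metres).
P(N = 4) = e^(−2.52) · 2.52^4/4! ≈ 0.1352.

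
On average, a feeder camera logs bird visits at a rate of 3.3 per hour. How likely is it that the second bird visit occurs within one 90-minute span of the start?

Over the interval, μ = 3.3 × 1.5 = 4.95 (a 90-minute span = 1.5 hours).
The second arrival falls in the interval iff at least 2 events occur there: P(S_2 ≤ t) = P(N ≥ 2) = 1 − P(N ≤ 1) ≈ 0.9579.

0.9579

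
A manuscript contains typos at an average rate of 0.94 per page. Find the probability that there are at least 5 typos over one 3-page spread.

Over the interval, μ = 0.94 × 3 = 2.82 (a 3-page spread = 3 pages).
P(N ≥ 5) = 1 − P(N ≤ 4) = 1 − Σ_{j=0}^{4} e^(−μ) μ^j/j! ≈ 0.1555.

0.1555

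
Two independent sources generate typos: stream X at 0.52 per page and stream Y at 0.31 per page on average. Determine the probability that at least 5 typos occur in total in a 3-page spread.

0.1075

Independent Poisson processes superpose: combined rate λ = 0.52 + 0.31 = 0.83 per page.
Over the interval, μ = 0.83 × 3 = 2.49 (a 3-page spread = 3 pages).
P(N ≥ 5) = 1 − P(N ≤ 4) ≈ 0.1075.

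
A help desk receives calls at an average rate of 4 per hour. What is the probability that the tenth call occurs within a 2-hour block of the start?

Over the interval, μ = 4 × 2 = 8 (a 2-hour block = 2 hours).
The tenth arrival falls in the interval iff at least 10 events occur there: P(S_10 ≤ t) = P(N ≥ 10) = 1 − P(N ≤ 9) ≈ 0.2834.

0.2834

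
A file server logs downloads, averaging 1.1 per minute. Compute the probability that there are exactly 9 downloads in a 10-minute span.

Over the interval, μ = 1.1 × 10 = 11 (a 10-minute span = 10 minutes).
P(N = 9) = e^(−μ) μ^9/9! = e^(−11) · 11^9/362880 ≈ 0.1085.

0.1085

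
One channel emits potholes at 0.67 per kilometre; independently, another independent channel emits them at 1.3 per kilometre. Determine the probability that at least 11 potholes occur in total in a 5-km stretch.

0.3982

Independent Poisson processes superpose: combined rate λ = 0.67 + 1.3 = 1.97 per kilometre.
Over the interval, μ = 1.97 × 5 = 9.85 (a 5-km stretch = 5 kilometres).
P(N ≥ 11) = 1 − P(N ≤ 10) ≈ 0.3982.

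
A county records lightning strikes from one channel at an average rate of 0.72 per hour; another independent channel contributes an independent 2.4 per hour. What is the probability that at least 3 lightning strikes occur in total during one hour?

Independent Poisson processes superpose: combined rate λ = 0.72 + 2.4 = 3.12 per hour.
So μ = 3.12.
P(N ≥ 3) = 1 − P(N ≤ 2) ≈ 0.6032.

0.6032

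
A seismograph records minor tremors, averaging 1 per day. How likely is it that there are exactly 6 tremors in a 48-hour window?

0.0120

Over the interval, μ = 1 × 2 = 2 (a 48-hour window = 2 days).
P(N = 6) = e^(−μ) μ^6/6! = e^(−2) · 2^6/720 ≈ 0.0120.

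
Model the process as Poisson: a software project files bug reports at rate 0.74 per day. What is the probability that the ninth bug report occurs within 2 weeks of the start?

0.7062

Over the interval, μ = 0.74 × 14 = 10.36 (2 weeks = 14 days).
The ninth arrival falls in the interval iff at least 9 events occur there: P(S_9 ≤ t) = P(N ≥ 9) = 1 − P(N ≤ 8) ≈ 0.7062.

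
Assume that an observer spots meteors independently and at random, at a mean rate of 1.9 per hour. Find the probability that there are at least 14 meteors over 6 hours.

0.2570

Over the interval, μ = 1.9 × 6 = 11.4 (6 hours).
P(N ≥ 14) = 1 − P(N ≤ 13) = 1 − Σ_{j=0}^{13} e^(−μ) μ^j/j! ≈ 0.2570.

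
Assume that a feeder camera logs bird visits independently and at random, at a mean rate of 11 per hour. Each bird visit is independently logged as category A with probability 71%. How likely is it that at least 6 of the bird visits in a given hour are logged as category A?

Thinning: the bird visits that are logged as category A themselves form a Poisson process with rate 0.71 × 11 = 7.81 per hour.
So μ = 7.81.
P(N ≥ 6) = 1 − P(N ≤ 5) ≈ 0.7907.

0.7907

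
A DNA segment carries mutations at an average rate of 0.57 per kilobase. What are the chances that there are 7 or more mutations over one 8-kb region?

Over the interval, μ = 0.57 × 8 = 4.56 (an 8-kb region = 8 kilobases).
P(N ≥ 7) = 1 − P(N ≤ 6) = 1 − Σ_{j=0}^{6} e^(−μ) μ^j/j! ≈ 0.1767.

0.1767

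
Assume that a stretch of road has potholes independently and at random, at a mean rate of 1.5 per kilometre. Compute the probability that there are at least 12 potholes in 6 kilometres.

Over the interval, μ = 1.5 × 6 = 9 (6 kilometres).
P(N ≥ 12) = 1 − P(N ≤ 11) = 1 − Σ_{j=0}^{11} e^(−μ) μ^j/j! ≈ 0.1970.

0.1970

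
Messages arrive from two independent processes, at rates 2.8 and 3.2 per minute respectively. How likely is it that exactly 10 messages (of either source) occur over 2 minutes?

0.1048

Independent Poisson processes superpose: combined rate λ = 2.8 + 3.2 = 6 per minute.
Over the interval, μ = 6 × 2 = 12 (2 minutes).
P(N = 10) = e^(−12) · 12^10/10! ≈ 0.1048.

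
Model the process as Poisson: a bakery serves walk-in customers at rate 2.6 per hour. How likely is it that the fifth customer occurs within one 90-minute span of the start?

0.3516

Over the interval, μ = 2.6 × 1.5 = 3.9 (a 90-minute span = 1.5 hours).
The fifth arrival falls in the interval iff at least 5 events occur there: P(S_5 ≤ t) = P(N ≥ 5) = 1 − P(N ≤ 4) ≈ 0.3516.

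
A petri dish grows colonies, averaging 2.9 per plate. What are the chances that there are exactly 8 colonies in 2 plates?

0.0962

Over the interval, μ = 2.9 × 2 = 5.8 (2 plates).
P(N = 8) = e^(−μ) μ^8/8! = e^(−5.8) · 5.8^8/40320 ≈ 0.0962.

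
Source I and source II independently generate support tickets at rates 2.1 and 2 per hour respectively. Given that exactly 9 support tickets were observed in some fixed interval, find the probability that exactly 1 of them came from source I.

0.0148

Given the total, each event is independently from source I with probability p = λ_I/(λ_I+λ_II) = 2.1/4.1 ≈ 0.5122.
So K ~ Binomial(9, 2.1/4.1): P(K = 1) = C(9,1) · (2.1/4.1)^1 · (2/4.1)^8 ≈ 0.0148.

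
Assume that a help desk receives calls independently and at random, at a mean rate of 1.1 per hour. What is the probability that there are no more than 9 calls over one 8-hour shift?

0.6137

Over the interval, μ = 1.1 × 8 = 8.8 (an 8-hour shift = 8 hours).
P(N ≤ 9) = Σ_{j=0}^{9} e^(−μ) μ^j/j! ≈ 0.6137.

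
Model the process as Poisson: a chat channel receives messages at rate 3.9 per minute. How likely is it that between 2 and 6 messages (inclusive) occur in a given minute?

0.8003

With mean μ = 3.9 per minute,
P(2 ≤ N ≤ 6) = Σ_{j=2}^{6} e^(−3.9) · 3.9^j/j! ≈ 0.8003.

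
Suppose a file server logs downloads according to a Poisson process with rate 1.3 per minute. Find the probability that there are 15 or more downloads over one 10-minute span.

0.3249

Over the interval, μ = 1.3 × 10 = 13 (a 10-minute span = 10 minutes).
P(N ≥ 15) = 1 − P(N ≤ 14) = 1 − Σ_{j=0}^{14} e^(−μ) μ^j/j! ≈ 0.3249.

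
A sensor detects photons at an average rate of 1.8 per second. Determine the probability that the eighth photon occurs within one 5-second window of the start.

0.6761

Over the interval, μ = 1.8 × 5 = 9 (a 5-second window = 5 seconds).
The eighth arrival falls in the interval iff at least 8 events occur there: P(S_8 ≤ t) = P(N ≥ 8) = 1 − P(N ≤ 7) ≈ 0.6761.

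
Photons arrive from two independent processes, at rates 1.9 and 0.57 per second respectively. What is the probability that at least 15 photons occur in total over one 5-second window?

0.2605

Independent Poisson processes superpose: combined rate λ = 1.9 + 0.57 = 2.47 per second.
Over the interval, μ = 2.47 × 5 = 12.35 (a 5-second window = 5 seconds).
P(N ≥ 15) = 1 − P(N ≤ 14) ≈ 0.2605.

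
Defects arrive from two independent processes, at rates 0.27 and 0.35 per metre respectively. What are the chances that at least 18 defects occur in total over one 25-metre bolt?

Independent Poisson processes superpose: combined rate λ = 0.27 + 0.35 = 0.62 per metre.
Over the interval, μ = 0.62 × 25 = 15.5 (a 25-metre bolt = 25 metres).
P(N ≥ 18) = 1 − P(N ≤ 17) ≈ 0.2948.

0.2948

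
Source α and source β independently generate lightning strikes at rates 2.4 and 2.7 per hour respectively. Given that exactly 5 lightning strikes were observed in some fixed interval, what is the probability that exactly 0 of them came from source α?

Given the total, each event is independently from source α with probability p = λ_α/(λ_α+λ_β) = 2.4/5.1 ≈ 0.4706.
So K ~ Binomial(5, 2.4/5.1): P(K = 0) = C(5,0) · (2.4/5.1)^0 · (2.7/5.1)^5 ≈ 0.0416.

0.0416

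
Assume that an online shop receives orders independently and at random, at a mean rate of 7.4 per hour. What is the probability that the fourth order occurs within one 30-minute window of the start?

Over the interval, μ = 7.4 × 0.5 = 3.7 (a 30-minute window = 0.5 hours).
The fourth arrival falls in the interval iff at least 4 events occur there: P(S_4 ≤ t) = P(N ≥ 4) = 1 − P(N ≤ 3) ≈ 0.5058.

0.5058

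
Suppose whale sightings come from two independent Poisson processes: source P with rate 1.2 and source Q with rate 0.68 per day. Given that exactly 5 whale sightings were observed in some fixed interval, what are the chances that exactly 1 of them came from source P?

0.0546

Given the total, each event is independently from source P with probability p = λ_P/(λ_P+λ_Q) = 1.2/1.88 ≈ 0.6383.
So K ~ Binomial(5, 1.2/1.88): P(K = 1) = C(5,1) · (1.2/1.88)^1 · (0.68/1.88)^4 ≈ 0.0546.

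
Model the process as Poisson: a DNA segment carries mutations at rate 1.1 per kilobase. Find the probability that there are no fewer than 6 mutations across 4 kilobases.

Over the interval, μ = 1.1 × 4 = 4.4 (4 kilobases).
P(N ≥ 6) = 1 − P(N ≤ 5) = 1 − Σ_{j=0}^{5} e^(−μ) μ^j/j! ≈ 0.2801.

0.2801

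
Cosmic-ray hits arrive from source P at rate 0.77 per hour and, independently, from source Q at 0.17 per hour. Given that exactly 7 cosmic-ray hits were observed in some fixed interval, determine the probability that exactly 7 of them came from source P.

Given the total, each event is independently from source P with probability p = λ_P/(λ_P+λ_Q) = 0.77/0.94 ≈ 0.8191.
So K ~ Binomial(7, 0.77/0.94): P(K = 7) = C(7,7) · (0.77/0.94)^7 · (0.17/0.94)^0 ≈ 0.2475.

0.2475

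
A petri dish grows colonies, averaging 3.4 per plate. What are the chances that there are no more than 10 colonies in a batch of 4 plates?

0.2037

Over the interval, μ = 3.4 × 4 = 13.6 (a batch of 4 plates = 4 plates).
P(N ≤ 10) = Σ_{j=0}^{10} e^(−μ) μ^j/j! ≈ 0.2037.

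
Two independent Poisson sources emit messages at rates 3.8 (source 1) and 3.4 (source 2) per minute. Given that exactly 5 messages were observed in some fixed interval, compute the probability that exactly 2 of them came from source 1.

0.2933

Given the total, each event is independently from source 1 with probability p = λ_1/(λ_1+λ_2) = 3.8/7.2 ≈ 0.5278.
So K ~ Binomial(5, 3.8/7.2): P(K = 2) = C(5,2) · (3.8/7.2)^2 · (3.4/7.2)^3 ≈ 0.2933.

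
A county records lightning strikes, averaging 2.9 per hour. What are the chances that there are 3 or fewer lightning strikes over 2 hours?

Over the interval, μ = 2.9 × 2 = 5.8 (2 hours).
P(N ≤ 3) = Σ_{j=0}^{3} e^(−μ) μ^j/j! ≈ 0.1700.

0.1700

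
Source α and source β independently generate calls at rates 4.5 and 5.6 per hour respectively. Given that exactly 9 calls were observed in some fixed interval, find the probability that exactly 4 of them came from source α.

Given the total, each event is independently from source α with probability p = λ_α/(λ_α+λ_β) = 4.5/10.1 ≈ 0.4455.
So K ~ Binomial(9, 4.5/10.1): P(K = 4) = C(9,4) · (4.5/10.1)^4 · (5.6/10.1)^5 ≈ 0.2602.

0.2602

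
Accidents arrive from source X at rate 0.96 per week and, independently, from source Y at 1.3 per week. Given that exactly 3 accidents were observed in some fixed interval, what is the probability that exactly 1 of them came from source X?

0.4217

Given the total, each event is independently from source X with probability p = λ_X/(λ_X+λ_Y) = 0.96/2.26 ≈ 0.4248.
So K ~ Binomial(3, 0.96/2.26): P(K = 1) = C(3,1) · (0.96/2.26)^1 · (1.3/2.26)^2 ≈ 0.4217.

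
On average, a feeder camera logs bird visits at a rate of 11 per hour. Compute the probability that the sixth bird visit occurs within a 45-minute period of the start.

0.8306

Over the interval, μ = 11 × 0.75 = 8.25 (a 45-minute period = 0.75 hours).
The sixth arrival falls in the interval iff at least 6 events occur there: P(S_6 ≤ t) = P(N ≥ 6) = 1 − P(N ≤ 5) ≈ 0.8306.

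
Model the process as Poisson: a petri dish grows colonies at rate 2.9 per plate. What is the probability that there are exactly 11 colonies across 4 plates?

0.1175

Over the interval, μ = 2.9 × 4 = 11.6 (4 plates).
P(N = 11) = e^(−μ) μ^11/11! = e^(−11.6) · 11.6^11/39916800 ≈ 0.1175.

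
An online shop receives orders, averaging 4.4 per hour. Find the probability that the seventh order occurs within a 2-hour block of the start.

0.7744

Over the interval, μ = 4.4 × 2 = 8.8 (a 2-hour block = 2 hours).
The seventh arrival falls in the interval iff at least 7 events occur there: P(S_7 ≤ t) = P(N ≥ 7) = 1 − P(N ≤ 6) ≈ 0.7744.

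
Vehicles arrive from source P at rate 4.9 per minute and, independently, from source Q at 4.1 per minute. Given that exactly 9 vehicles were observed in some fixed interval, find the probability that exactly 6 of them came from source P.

0.2068

Given the total, each event is independently from source P with probability p = λ_P/(λ_P+λ_Q) = 4.9/9 ≈ 0.5444.
So K ~ Binomial(9, 4.9/9): P(K = 6) = C(9,6) · (4.9/9)^6 · (4.1/9)^3 ≈ 0.2068.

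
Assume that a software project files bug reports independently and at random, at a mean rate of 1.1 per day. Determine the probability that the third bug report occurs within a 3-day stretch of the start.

0.6406

Over the interval, μ = 1.1 × 3 = 3.3 (a 3-day stretch = 3 days).
The third arrival falls in the interval iff at least 3 events occur there: P(S_3 ≤ t) = P(N ≥ 3) = 1 − P(N ≤ 2) ≈ 0.6406.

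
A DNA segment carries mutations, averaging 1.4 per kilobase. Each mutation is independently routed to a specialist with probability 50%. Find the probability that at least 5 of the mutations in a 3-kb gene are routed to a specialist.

0.0621

Thinning: the mutations that are routed to a specialist themselves form a Poisson process with rate 0.5 × 1.4 = 0.7 per kilobase.
Over the interval, μ = 0.7 × 3 = 2.1 (a 3-kb gene = 3 kilobases).
P(N ≥ 5) = 1 − P(N ≤ 4) ≈ 0.0621.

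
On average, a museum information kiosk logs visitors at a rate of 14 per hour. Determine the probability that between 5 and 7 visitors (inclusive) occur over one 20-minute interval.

Over the interval, μ = 14 × 1/3 ≈ 4.66667 (a 20-minute interval = 1/3 hours).
P(5 ≤ N ≤ 7) = Σ_{j=5}^{7} e^(−4.66667) · 4.66667^j/j! ≈ 0.3983.

0.3983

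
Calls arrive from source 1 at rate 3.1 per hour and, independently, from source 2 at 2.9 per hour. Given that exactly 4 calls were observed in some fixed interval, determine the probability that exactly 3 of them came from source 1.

Given the total, each event is independently from source 1 with probability p = λ_1/(λ_1+λ_2) = 3.1/6 ≈ 0.5167.
So K ~ Binomial(4, 3.1/6): P(K = 3) = C(4,3) · (3.1/6)^3 · (2.9/6)^1 ≈ 0.2666.

0.2666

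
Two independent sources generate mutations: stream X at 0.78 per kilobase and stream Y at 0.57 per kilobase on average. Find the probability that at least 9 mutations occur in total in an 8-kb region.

0.7498

Independent Poisson processes superpose: combined rate λ = 0.78 + 0.57 = 1.35 per kilobase.
Over the interval, μ = 1.35 × 8 = 10.8 (an 8-kb region = 8 kilobases).
P(N ≥ 9) = 1 − P(N ≤ 8) ≈ 0.7498.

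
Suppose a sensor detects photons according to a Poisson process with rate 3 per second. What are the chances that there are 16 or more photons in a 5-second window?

0.4319

Over the interval, μ = 3 × 5 = 15 (a 5-second window = 5 seconds).
P(N ≥ 16) = 1 − P(N ≤ 15) = 1 − Σ_{j=0}^{15} e^(−μ) μ^j/j! ≈ 0.4319.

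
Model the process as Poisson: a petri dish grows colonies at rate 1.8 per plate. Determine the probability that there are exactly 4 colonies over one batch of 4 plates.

Over the interval, μ = 1.8 × 4 = 7.2 (a batch of 4 plates = 4 plates).
P(N = 4) = e^(−μ) μ^4/4! = e^(−7.2) · 7.2^4/24 ≈ 0.0836.

0.0836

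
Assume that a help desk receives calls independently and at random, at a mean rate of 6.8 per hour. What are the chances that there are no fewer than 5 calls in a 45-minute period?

Over the interval, μ = 6.8 × 0.75 = 5.1 (a 45-minute period = 0.75 hours).
P(N ≥ 5) = 1 − P(N ≤ 4) = 1 − Σ_{j=0}^{4} e^(−μ) μ^j/j! ≈ 0.5769.

0.5769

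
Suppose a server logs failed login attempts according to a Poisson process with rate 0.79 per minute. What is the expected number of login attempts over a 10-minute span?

E[N] = λt = 0.79 × 10 = 7.9 (a 10-minute span = 10 minutes).

7.9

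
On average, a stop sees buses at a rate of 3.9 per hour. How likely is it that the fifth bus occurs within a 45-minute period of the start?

Over the interval, μ = 3.9 × 0.75 = 2.925 (a 45-minute period = 0.75 hours).
The fifth arrival falls in the interval iff at least 5 events occur there: P(S_5 ≤ t) = P(N ≥ 5) = 1 − P(N ≤ 4) ≈ 0.1723.

0.1723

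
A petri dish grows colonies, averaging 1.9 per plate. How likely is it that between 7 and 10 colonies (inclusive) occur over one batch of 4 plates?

0.4889

Over the interval, μ = 1.9 × 4 = 7.6 (a batch of 4 plates = 4 plates).
P(7 ≤ N ≤ 10) = Σ_{j=7}^{10} e^(−7.6) · 7.6^j/j! ≈ 0.4889.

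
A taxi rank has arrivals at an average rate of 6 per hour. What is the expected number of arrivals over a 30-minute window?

3

E[N] = λt = 6 × 0.5 = 3 (a 30-minute window = 0.5 hours).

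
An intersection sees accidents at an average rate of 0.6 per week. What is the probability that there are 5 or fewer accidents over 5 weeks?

Over the interval, μ = 0.6 × 5 = 3 (5 weeks).
P(N ≤ 5) = Σ_{j=0}^{5} e^(−μ) μ^j/j! ≈ 0.9161.

0.9161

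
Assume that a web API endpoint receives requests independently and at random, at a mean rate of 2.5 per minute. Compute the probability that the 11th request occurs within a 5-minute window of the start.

0.7029

Over the interval, μ = 2.5 × 5 = 12.5 (a 5-minute window = 5 minutes).
The 11th arrival falls in the interval iff at least 11 events occur there: P(S_11 ≤ t) = P(N ≥ 11) = 1 − P(N ≤ 10) ≈ 0.7029.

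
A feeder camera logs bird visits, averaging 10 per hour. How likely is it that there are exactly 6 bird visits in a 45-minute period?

0.1367

Over the interval, μ = 10 × 0.75 = 7.5 (a 45-minute period = 0.75 hours).
P(N = 6) = e^(−μ) μ^6/6! = e^(−7.5) · 7.5^6/720 ≈ 0.1367.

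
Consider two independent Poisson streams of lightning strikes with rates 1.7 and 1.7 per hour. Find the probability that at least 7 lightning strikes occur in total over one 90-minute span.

0.2526

Independent Poisson processes superpose: combined rate λ = 1.7 + 1.7 = 3.4 per hour.
Over the interval, μ = 3.4 × 1.5 = 5.1 (a 90-minute span = 1.5 hours).
P(N ≥ 7) = 1 − P(N ≤ 6) ≈ 0.2526.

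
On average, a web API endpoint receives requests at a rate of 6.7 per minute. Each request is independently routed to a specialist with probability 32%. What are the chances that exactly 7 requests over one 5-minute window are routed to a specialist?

Thinning: the requests that are routed to a specialist themselves form a Poisson process with rate 0.32 × 6.7 = 2.144 per minute.
Over the interval, μ = 2.144 × 5 = 10.72 (a 5-minute window = 5 minutes).
P(N = 7) = e^(−10.72) · 10.72^7/7! ≈ 0.0713.

0.0713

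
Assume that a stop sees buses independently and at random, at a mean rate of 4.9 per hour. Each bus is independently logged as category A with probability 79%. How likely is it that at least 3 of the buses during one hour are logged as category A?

Thinning: the buses that are logged as category A themselves form a Poisson process with rate 0.79 × 4.9 = 3.871 per hour.
So μ = 3.871.
P(N ≥ 3) = 1 − P(N ≤ 2) ≈ 0.7424.

0.7424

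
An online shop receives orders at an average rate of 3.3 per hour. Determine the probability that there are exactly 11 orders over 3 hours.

Over the interval, μ = 3.3 × 3 = 9.9 (3 hours).
P(N = 11) = e^(−μ) μ^11/11! = e^(−9.9) · 9.9^11/39916800 ≈ 0.1125.

0.1125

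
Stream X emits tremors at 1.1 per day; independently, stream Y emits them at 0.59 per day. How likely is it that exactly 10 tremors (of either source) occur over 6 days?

Independent Poisson processes superpose: combined rate λ = 1.1 + 0.59 = 1.69 per day.
Over the interval, μ = 1.69 × 6 = 10.14 (6 days).
P(N = 10) = e^(−10.14) · 10.14^10/10! ≈ 0.1250.

0.1250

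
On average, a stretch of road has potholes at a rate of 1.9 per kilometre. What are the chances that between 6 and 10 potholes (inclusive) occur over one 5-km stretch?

0.5568

Over the interval, μ = 1.9 × 5 = 9.5 (a 5-km stretch = 5 kilometres).
P(6 ≤ N ≤ 10) = Σ_{j=6}^{10} e^(−9.5) · 9.5^j/j! ≈ 0.5568.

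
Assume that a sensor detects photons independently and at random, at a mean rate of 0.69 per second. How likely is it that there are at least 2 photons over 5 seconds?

0.8587

Over the interval, μ = 0.69 × 5 = 3.45 (5 seconds).
P(N ≥ 2) = 1 − P(N ≤ 1) = 1 − Σ_{j=0}^{1} e^(−μ) μ^j/j! ≈ 0.8587.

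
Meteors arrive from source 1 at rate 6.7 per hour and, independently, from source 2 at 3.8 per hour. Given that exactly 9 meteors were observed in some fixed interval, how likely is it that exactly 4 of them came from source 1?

0.1297

Given the total, each event is independently from source 1 with probability p = λ_1/(λ_1+λ_2) = 6.7/10.5 ≈ 0.6381.
So K ~ Binomial(9, 6.7/10.5): P(K = 4) = C(9,4) · (6.7/10.5)^4 · (3.8/10.5)^5 ≈ 0.1297.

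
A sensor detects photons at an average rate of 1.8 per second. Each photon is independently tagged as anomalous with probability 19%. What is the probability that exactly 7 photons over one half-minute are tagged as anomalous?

0.0831

Thinning: the photons that are tagged as anomalous themselves form a Poisson process with rate 0.19 × 1.8 = 0.342 per second.
Over the interval, μ = 0.342 × 30 = 10.26 (a half-minute = 30 seconds).
P(N = 7) = e^(−10.26) · 10.26^7/7! ≈ 0.0831.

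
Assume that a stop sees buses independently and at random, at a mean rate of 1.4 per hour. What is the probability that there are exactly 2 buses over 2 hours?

Over the interval, μ = 1.4 × 2 = 2.8 (2 hours).
P(N = 2) = e^(−μ) μ^2/2! = e^(−2.8) · 2.8^2/2 ≈ 0.2384.

0.2384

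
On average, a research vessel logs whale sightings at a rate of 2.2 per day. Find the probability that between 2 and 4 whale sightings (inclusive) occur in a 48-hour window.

Over the interval, μ = 2.2 × 2 = 4.4 (a 48-hour window = 2 days).
P(2 ≤ N ≤ 4) = Σ_{j=2}^{4} e^(−4.4) · 4.4^j/j! ≈ 0.4849.

0.4849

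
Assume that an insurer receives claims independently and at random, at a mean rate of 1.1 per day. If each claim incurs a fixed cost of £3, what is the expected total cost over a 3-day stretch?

£9.9

E[N] = 1.1 × 3 = 3.3 (a 3-day stretch = 3 days); E[cost] = 3.3 × £3 = £9.9.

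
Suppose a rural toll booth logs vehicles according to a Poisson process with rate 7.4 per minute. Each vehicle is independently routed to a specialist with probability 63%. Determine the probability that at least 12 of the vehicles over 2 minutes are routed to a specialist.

Thinning: the vehicles that are routed to a specialist themselves form a Poisson process with rate 0.63 × 7.4 = 4.662 per minute.
Over the interval, μ = 4.662 × 2 = 9.324 (2 minutes).
P(N ≥ 12) = 1 − P(N ≤ 11) ≈ 0.2295.

0.2295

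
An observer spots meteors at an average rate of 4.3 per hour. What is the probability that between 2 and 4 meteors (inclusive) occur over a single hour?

0.4985

With mean μ = 4.3 per hour,
P(2 ≤ N ≤ 4) = Σ_{j=2}^{4} e^(−4.3) · 4.3^j/j! ≈ 0.4985.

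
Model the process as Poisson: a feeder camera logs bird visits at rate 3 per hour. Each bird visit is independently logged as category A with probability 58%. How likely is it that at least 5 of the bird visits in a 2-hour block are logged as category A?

Thinning: the bird visits that are logged as category A themselves form a Poisson process with rate 0.58 × 3 = 1.74 per hour.
Over the interval, μ = 1.74 × 2 = 3.48 (a 2-hour block = 2 hours).
P(N ≥ 5) = 1 − P(N ≤ 4) ≈ 0.2708.

0.2708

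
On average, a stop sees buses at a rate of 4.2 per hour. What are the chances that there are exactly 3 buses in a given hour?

With mean μ = 4.2 per hour,
P(N = 3) = e^(−μ) μ^3/3! = e^(−4.2) · 4.2^3/6 ≈ 0.1852.

0.1852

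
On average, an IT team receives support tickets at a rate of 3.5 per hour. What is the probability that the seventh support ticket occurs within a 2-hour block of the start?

0.5503

Over the interval, μ = 3.5 × 2 = 7 (a 2-hour block = 2 hours).
The seventh arrival falls in the interval iff at least 7 events occur there: P(S_7 ≤ t) = P(N ≥ 7) = 1 − P(N ≤ 6) ≈ 0.5503.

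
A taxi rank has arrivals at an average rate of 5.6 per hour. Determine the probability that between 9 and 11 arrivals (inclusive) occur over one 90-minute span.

0.3202

Over the interval, μ = 5.6 × 1.5 = 8.4 (a 90-minute span = 1.5 hours).
P(9 ≤ N ≤ 11) = Σ_{j=9}^{11} e^(−8.4) · 8.4^j/j! ≈ 0.3202.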